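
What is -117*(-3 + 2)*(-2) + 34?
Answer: -200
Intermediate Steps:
-117*(-3 + 2)*(-2) + 34 = -(-117)*(-2) + 34 = -117*2 + 34 = -234 + 34 = -200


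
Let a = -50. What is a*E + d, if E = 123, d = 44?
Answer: -6106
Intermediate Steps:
a*E + d = -50*123 + 44 = -6150 + 44 = -6106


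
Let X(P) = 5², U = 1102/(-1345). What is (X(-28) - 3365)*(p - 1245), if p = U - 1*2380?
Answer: 3257653636/269 ≈ 1.2110e+7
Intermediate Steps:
U = -1102/1345 (U = 1102*(-1/1345) = -1102/1345 ≈ -0.81933)
p = -3202202/1345 (p = -1102/1345 - 1*2380 = -1102/1345 - 2380 = -3202202/1345 ≈ -2380.8)
X(P) = 25
(X(-28) - 3365)*(p - 1245) = (25 - 3365)*(-3202202/1345 - 1245) = -3340*(-4876727/1345) = 3257653636/269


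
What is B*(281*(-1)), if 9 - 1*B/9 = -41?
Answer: -126450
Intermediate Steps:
B = 450 (B = 81 - 9*(-41) = 81 + 369 = 450)
B*(281*(-1)) = 450*(281*(-1)) = 450*(-281) = -126450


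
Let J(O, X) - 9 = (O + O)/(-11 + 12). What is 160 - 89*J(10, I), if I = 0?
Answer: -2421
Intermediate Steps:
J(O, X) = 9 + 2*O (J(O, X) = 9 + (O + O)/(-11 + 12) = 9 + (2*O)/1 = 9 + (2*O)*1 = 9 + 2*O)
160 - 89*J(10, I) = 160 - 89*(9 + 2*10) = 160 - 89*(9 + 20) = 160 - 89*29 = 160 - 2581 = -2421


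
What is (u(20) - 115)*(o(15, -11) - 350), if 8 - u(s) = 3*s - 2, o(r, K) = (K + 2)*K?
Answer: 41415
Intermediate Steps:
o(r, K) = K*(2 + K) (o(r, K) = (2 + K)*K = K*(2 + K))
u(s) = 10 - 3*s (u(s) = 8 - (3*s - 2) = 8 - (-2 + 3*s) = 8 + (2 - 3*s) = 10 - 3*s)
(u(20) - 115)*(o(15, -11) - 350) = ((10 - 3*20) - 115)*(-11*(2 - 11) - 350) = ((10 - 60) - 115)*(-11*(-9) - 350) = (-50 - 115)*(99 - 350) = -165*(-251) = 41415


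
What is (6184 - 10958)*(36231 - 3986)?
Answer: -153937630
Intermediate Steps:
(6184 - 10958)*(36231 - 3986) = -4774*32245 = -153937630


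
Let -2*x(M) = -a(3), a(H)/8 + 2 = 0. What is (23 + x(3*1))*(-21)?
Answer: -315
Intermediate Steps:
a(H) = -16 (a(H) = -16 + 8*0 = -16 + 0 = -16)
x(M) = -8 (x(M) = -(-1)*(-16)/2 = -1/2*16 = -8)
(23 + x(3*1))*(-21) = (23 - 8)*(-21) = 15*(-21) = -315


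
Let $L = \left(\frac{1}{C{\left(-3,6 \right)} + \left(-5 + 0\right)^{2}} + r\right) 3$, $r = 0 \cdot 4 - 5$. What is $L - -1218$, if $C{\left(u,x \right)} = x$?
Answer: $\frac{37296}{31} \approx 1203.1$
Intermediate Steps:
$r = -5$ ($r = 0 - 5 = -5$)
$L = - \frac{462}{31}$ ($L = \left(\frac{1}{6 + \left(-5 + 0\right)^{2}} - 5\right) 3 = \left(\frac{1}{6 + \left(-5\right)^{2}} - 5\right) 3 = \left(\frac{1}{6 + 25} - 5\right) 3 = \left(\frac{1}{31} - 5\right) 3 = \left(- \frac{154}{31}\right) 3 = - \frac{462}{31} \approx -14.903$)
$L - -1218 = - \frac{462}{31} - -1218 = - \frac{462}{31} + 1218 = \frac{37296}{31}$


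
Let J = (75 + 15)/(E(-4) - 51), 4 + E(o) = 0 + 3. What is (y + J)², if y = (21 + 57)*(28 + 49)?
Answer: 24370644321/676 ≈ 3.6051e+7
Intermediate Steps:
E(o) = -1 (E(o) = -4 + (0 + 3) = -4 + 3 = -1)
y = 6006 (y = 78*77 = 6006)
J = -45/26 (J = (75 + 15)/(-1 - 51) = 90/(-52) = 90*(-1/52) = -45/26 ≈ -1.7308)
(y + J)² = (6006 - 45/26)² = (156111/26)² = 24370644321/676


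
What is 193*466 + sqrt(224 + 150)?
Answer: 89938 + sqrt(374) ≈ 89957.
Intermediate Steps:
193*466 + sqrt(224 + 150) = 89938 + sqrt(374)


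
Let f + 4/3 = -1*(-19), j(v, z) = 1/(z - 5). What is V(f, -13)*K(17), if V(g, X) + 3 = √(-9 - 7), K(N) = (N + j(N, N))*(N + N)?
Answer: -3485/2 + 6970*I/3 ≈ -1742.5 + 2323.3*I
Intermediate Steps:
j(v, z) = 1/(-5 + z)
f = 53/3 (f = -4/3 - 1*(-19) = -4/3 + 19 = 53/3 ≈ 17.667)
K(N) = 2*N*(N + 1/(-5 + N)) (K(N) = (N + 1/(-5 + N))*(N + N) = (N + 1/(-5 + N))*(2*N) = 2*N*(N + 1/(-5 + N)))
V(g, X) = -3 + 4*I (V(g, X) = -3 + √(-9 - 7) = -3 + √(-16) = -3 + 4*I)
V(f, -13)*K(17) = (-3 + 4*I)*(2*17*(1 + 17*(-5 + 17))/(-5 + 17)) = (-3 + 4*I)*(2*17*(1 + 17*12)/12) = (-3 + 4*I)*(2*17*(1/12)*(1 + 204)) = (-3 + 4*I)*(2*17*(1/12)*205) = (-3 + 4*I)*(3485/6) = -3485/2 + 6970*I/3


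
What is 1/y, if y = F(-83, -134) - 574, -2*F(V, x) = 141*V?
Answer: 2/10555 ≈ 0.00018948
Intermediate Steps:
F(V, x) = -141*V/2
y = 10555/2 (y = -141/2*(-83) - 574 = 11703/2 - 574 = 10555/2 ≈ 5277.5)
1/y = 1/(10555/2) = 2/10555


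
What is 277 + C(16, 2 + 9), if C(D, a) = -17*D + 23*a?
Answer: 258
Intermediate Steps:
277 + C(16, 2 + 9) = 277 + (-17*16 + 23*(2 + 9)) = 277 + (-272 + 23*11) = 277 + (-272 + 253) = 277 - 19 = 258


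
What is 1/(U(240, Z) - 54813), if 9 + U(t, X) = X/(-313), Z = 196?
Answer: -313/17159482 ≈ -1.8241e-5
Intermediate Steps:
U(t, X) = -9 - X/313 (U(t, X) = -9 + X/(-313) = -9 + X*(-1/313) = -9 - X/313)
1/(U(240, Z) - 54813) = 1/((-9 - 1/313*196) - 54813) = 1/((-9 - 196/313) - 54813) = 1/(-3013/313 - 54813) = 1/(-17159482/313) = -313/17159482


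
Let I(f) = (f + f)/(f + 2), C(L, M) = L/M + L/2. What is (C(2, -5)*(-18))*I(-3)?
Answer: -324/5 ≈ -64.800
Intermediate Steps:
C(L, M) = L/2 + L/M (C(L, M) = L/M + L*(½) = L/M + L/2 = L/2 + L/M)
I(f) = 2*f/(2 + f) (I(f) = (2*f)/(2 + f) = 2*f/(2 + f))
(C(2, -5)*(-18))*I(-3) = (((½)*2 + 2/(-5))*(-18))*(2*(-3)/(2 - 3)) = ((1 + 2*(-⅕))*(-18))*(2*(-3)/(-1)) = ((1 - ⅖)*(-18))*(2*(-3)*(-1)) = ((⅗)*(-18))*6 = -54/5*6 = -324/5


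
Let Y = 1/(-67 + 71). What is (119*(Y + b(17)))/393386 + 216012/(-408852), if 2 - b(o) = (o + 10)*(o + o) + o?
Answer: -6207502109/7658888232 ≈ -0.81050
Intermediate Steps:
Y = ¼ (Y = 1/4 = ¼ ≈ 0.25000)
b(o) = 2 - o - 2*o*(10 + o) (b(o) = 2 - ((o + 10)*(o + o) + o) = 2 - ((10 + o)*(2*o) + o) = 2 - (2*o*(10 + o) + o) = 2 - (o + 2*o*(10 + o)) = 2 + (-o - 2*o*(10 + o)) = 2 - o - 2*o*(10 + o))
(119*(Y + b(17)))/393386 + 216012/(-408852) = (119*(¼ + (2 - 21*17 - 2*17²)))/393386 + 216012/(-408852) = (119*(¼ + (2 - 357 - 2*289)))*(1/393386) + 216012*(-1/408852) = (119*(¼ + (2 - 357 - 578)))*(1/393386) - 18001/34071 = (119*(¼ - 933))*(1/393386) - 18001/34071 = (119*(-3731/4))*(1/393386) - 18001/34071 = -443989/4*1/393386 - 18001/34071 = -63427/224792 - 18001/34071 = -6207502109/7658888232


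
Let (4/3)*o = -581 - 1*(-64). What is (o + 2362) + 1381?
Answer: 13421/4 ≈ 3355.3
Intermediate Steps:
o = -1551/4 (o = 3*(-581 - 1*(-64))/4 = 3*(-581 + 64)/4 = (¾)*(-517) = -1551/4 ≈ -387.75)
(o + 2362) + 1381 = (-1551/4 + 2362) + 1381 = 7897/4 + 1381 = 13421/4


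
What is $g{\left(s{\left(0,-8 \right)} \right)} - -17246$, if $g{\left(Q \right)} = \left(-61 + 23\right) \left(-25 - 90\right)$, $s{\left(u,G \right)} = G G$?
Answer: $21616$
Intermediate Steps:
$s{\left(u,G \right)} = G^{2}$
$g{\left(Q \right)} = 4370$ ($g{\left(Q \right)} = \left(-38\right) \left(-115\right) = 4370$)
$g{\left(s{\left(0,-8 \right)} \right)} - -17246 = 4370 - -17246 = 4370 + 17246 = 21616$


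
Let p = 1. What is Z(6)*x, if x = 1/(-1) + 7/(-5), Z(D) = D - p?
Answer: -12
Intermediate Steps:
Z(D) = -1 + D (Z(D) = D - 1*1 = D - 1 = -1 + D)
x = -12/5 (x = 1*(-1) + 7*(-⅕) = -1 - 7/5 = -12/5 ≈ -2.4000)
Z(6)*x = (-1 + 6)*(-12/5) = 5*(-12/5) = -12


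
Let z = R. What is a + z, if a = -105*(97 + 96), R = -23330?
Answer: -43595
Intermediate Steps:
z = -23330
a = -20265 (a = -105*193 = -20265)
a + z = -20265 - 23330 = -43595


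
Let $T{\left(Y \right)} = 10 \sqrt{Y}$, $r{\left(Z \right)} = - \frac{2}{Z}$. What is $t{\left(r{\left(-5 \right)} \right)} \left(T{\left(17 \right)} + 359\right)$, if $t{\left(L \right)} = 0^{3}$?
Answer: $0$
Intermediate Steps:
$t{\left(L \right)} = 0$
$t{\left(r{\left(-5 \right)} \right)} \left(T{\left(17 \right)} + 359\right) = 0 \left(10 \sqrt{17} + 359\right) = 0 \left(359 + 10 \sqrt{17}\right) = 0$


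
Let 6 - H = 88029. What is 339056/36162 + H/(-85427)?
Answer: 16073812319/1544605587 ≈ 10.406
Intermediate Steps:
H = -88023 (H = 6 - 1*88029 = 6 - 88029 = -88023)
339056/36162 + H/(-85427) = 339056/36162 - 88023/(-85427) = 339056*(1/36162) - 88023*(-1/85427) = 169528/18081 + 88023/85427 = 16073812319/1544605587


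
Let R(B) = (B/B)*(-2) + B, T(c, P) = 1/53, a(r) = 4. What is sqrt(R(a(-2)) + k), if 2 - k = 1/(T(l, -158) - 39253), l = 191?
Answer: sqrt(4328125011870)/1040204 ≈ 2.0000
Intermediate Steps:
T(c, P) = 1/53
R(B) = -2 + B (R(B) = 1*(-2) + B = -2 + B)
k = 4160869/2080408 (k = 2 - 1/(1/53 - 39253) = 2 - 1/(-2080408/53) = 2 - 1*(-53/2080408) = 2 + 53/2080408 = 4160869/2080408 ≈ 2.0000)
sqrt(R(a(-2)) + k) = sqrt((-2 + 4) + 4160869/2080408) = sqrt(2 + 4160869/2080408) = sqrt(8321685/2080408) = sqrt(4328125011870)/1040204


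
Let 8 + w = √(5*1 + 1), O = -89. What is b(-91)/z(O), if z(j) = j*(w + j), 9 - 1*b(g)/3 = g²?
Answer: -2407152/836867 - 24816*√6/836867 ≈ -2.9490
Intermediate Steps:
w = -8 + √6 (w = -8 + √(5*1 + 1) = -8 + √(5 + 1) = -8 + √6 ≈ -5.5505)
b(g) = 27 - 3*g²
z(j) = j*(-8 + j + √6) (z(j) = j*((-8 + √6) + j) = j*(-8 + j + √6))
b(-91)/z(O) = (27 - 3*(-91)²)/((-89*(-8 - 89 + √6))) = (27 - 3*8281)/((-89*(-97 + √6))) = (27 - 24843)/(8633 - 89*√6) = -24816/(8633 - 89*√6)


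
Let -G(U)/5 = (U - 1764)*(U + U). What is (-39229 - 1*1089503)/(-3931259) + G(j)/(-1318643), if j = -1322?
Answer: 161871653472956/5183927161537 ≈ 31.226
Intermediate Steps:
G(U) = -10*U*(-1764 + U) (G(U) = -5*(U - 1764)*(U + U) = -5*(-1764 + U)*2*U = -10*U*(-1764 + U))
(-39229 - 1*1089503)/(-3931259) + G(j)/(-1318643) = (-39229 - 1*1089503)/(-3931259) + (10*(-1322)*(1764 - 1*(-1322)))/(-1318643) = (-39229 - 1089503)*(-1/3931259) + (10*(-1322)*(1764 + 1322))*(-1/1318643) = -1128732*(-1/3931259) + (10*(-1322)*3086)*(-1/1318643) = 1128732/3931259 - 40796920*(-1/1318643) = 1128732/3931259 + 40796920/1318643 = 161871653472956/5183927161537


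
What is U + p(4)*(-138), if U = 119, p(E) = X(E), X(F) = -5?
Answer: 809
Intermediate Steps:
p(E) = -5
U + p(4)*(-138) = 119 - 5*(-138) = 119 + 690 = 809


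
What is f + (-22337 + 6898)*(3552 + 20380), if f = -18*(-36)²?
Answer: -369509476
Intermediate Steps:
f = -23328 (f = -18*1296 = -23328)
f + (-22337 + 6898)*(3552 + 20380) = -23328 + (-22337 + 6898)*(3552 + 20380) = -23328 - 15439*23932 = -23328 - 369486148 = -369509476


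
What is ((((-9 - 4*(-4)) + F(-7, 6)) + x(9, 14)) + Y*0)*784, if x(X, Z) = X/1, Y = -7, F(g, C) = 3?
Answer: 14896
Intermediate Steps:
x(X, Z) = X (x(X, Z) = X*1 = X)
((((-9 - 4*(-4)) + F(-7, 6)) + x(9, 14)) + Y*0)*784 = ((((-9 - 4*(-4)) + 3) + 9) - 7*0)*784 = ((((-9 + 16) + 3) + 9) + 0)*784 = (((7 + 3) + 9) + 0)*784 = ((10 + 9) + 0)*784 = (19 + 0)*784 = 19*784 = 14896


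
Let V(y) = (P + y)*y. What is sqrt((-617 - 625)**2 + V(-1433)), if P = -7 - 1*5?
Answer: 19*sqrt(10009) ≈ 1900.9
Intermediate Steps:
P = -12 (P = -7 - 5 = -12)
V(y) = y*(-12 + y) (V(y) = (-12 + y)*y = y*(-12 + y))
sqrt((-617 - 625)**2 + V(-1433)) = sqrt((-617 - 625)**2 - 1433*(-12 - 1433)) = sqrt((-1242)**2 - 1433*(-1445)) = sqrt(1542564 + 2070685) = sqrt(3613249) = 19*sqrt(10009)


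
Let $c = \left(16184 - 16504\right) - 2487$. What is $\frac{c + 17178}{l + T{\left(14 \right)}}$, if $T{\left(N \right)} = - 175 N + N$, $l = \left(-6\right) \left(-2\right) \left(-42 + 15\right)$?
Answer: $- \frac{14371}{2760} \approx -5.2069$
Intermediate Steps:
$l = -324$ ($l = 12 \left(-27\right) = -324$)
$T{\left(N \right)} = - 174 N$
$c = -2807$ ($c = -320 - 2487 = -2807$)
$\frac{c + 17178}{l + T{\left(14 \right)}} = \frac{-2807 + 17178}{-324 - 2436} = \frac{14371}{-324 - 2436} = \frac{14371}{-2760} = 14371 \left(- \frac{1}{2760}\right) = - \frac{14371}{2760}$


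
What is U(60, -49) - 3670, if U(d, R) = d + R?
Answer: -3659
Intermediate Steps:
U(d, R) = R + d
U(60, -49) - 3670 = (-49 + 60) - 3670 = 11 - 3670 = -3659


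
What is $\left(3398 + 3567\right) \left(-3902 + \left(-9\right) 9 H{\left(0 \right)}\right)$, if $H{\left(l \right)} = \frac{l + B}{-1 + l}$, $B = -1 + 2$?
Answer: $-26613265$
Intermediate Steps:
$B = 1$
$H{\left(l \right)} = \frac{1 + l}{-1 + l}$ ($H{\left(l \right)} = \frac{l + 1}{-1 + l} = \frac{1 + l}{-1 + l}$)
$\left(3398 + 3567\right) \left(-3902 + \left(-9\right) 9 H{\left(0 \right)}\right) = \left(3398 + 3567\right) \left(-3902 + \left(-9\right) 9 \frac{1 + 0}{-1 + 0}\right) = 6965 \left(-3902 - 81 \frac{1}{-1} \cdot 1\right) = 6965 \left(-3902 - 81 \left(\left(-1\right) 1\right)\right) = 6965 \left(-3902 - -81\right) = 6965 \left(-3902 + 81\right) = 6965 \left(-3821\right) = -26613265$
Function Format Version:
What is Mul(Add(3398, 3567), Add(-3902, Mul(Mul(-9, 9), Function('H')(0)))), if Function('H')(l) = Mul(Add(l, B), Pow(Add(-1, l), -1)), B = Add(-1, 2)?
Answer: -26613265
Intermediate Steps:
B = 1
Function('H')(l) = Mul(Pow(Add(-1, l), -1), Add(1, l)) (Function('H')(l) = Mul(Add(l, 1), Pow(Add(-1, l), -1)) = Mul(Add(1, l), Pow(Add(-1, l), -1)) = Mul(Pow(Add(-1, l), -1), Add(1, l)))
Mul(Add(3398, 3567), Add(-3902, Mul(Mul(-9, 9), Function('H')(0)))) = Mul(Add(3398, 3567), Add(-3902, Mul(Mul(-9, 9), Mul(Pow(Add(-1, 0), -1), Add(1, 0))))) = Mul(6965, Add(-3902, Mul(-81, Mul(Pow(-1, -1), 1)))) = Mul(6965, Add(-3902, Mul(-81, Mul(-1, 1)))) = Mul(6965, Add(-3902, Mul(-81, -1))) = Mul(6965, Add(-3902, 81)) = Mul(6965, -3821) = -26613265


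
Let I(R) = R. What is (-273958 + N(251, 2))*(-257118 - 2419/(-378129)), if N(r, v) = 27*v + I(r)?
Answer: 26605576277900359/378129 ≈ 7.0361e+10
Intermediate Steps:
N(r, v) = r + 27*v (N(r, v) = 27*v + r = r + 27*v)
(-273958 + N(251, 2))*(-257118 - 2419/(-378129)) = (-273958 + (251 + 27*2))*(-257118 - 2419/(-378129)) = (-273958 + (251 + 54))*(-257118 - 2419*(-1/378129)) = (-273958 + 305)*(-257118 + 2419/378129) = -273653*(-97223769803/378129) = 26605576277900359/378129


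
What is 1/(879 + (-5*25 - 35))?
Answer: 1/719 ≈ 0.0013908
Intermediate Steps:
1/(879 + (-5*25 - 35)) = 1/(879 + (-125 - 35)) = 1/(879 - 160) = 1/719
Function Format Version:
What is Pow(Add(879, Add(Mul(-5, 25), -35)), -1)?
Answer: Rational(1, 719) ≈ 0.0013908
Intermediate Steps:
Pow(Add(879, Add(Mul(-5, 25), -35)), -1) = Pow(Add(879, Add(-125, -35)), -1) = Pow(Add(879, -160), -1) = Pow(719, -1) = Rational(1, 719)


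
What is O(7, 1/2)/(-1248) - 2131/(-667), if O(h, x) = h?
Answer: 2654819/832416 ≈ 3.1893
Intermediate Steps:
O(7, 1/2)/(-1248) - 2131/(-667) = 7/(-1248) - 2131/(-667) = 7*(-1/1248) - 2131*(-1/667) = -7/1248 + 2131/667 = 2654819/832416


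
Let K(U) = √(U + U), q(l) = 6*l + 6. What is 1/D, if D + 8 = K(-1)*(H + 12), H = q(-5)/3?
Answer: -1/12 - I*√2/24 ≈ -0.083333 - 0.058926*I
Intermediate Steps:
q(l) = 6 + 6*l
K(U) = √2*√U (K(U) = √(2*U) = √2*√U)
H = -8 (H = (6 + 6*(-5))/3 = (6 - 30)*(⅓) = -24*⅓ = -8)
D = -8 + 4*I*√2 (D = -8 + (√2*√(-1))*(-8 + 12) = -8 + (√2*I)*4 = -8 + (I*√2)*4 = -8 + 4*I*√2 ≈ -8.0 + 5.6569*I)
1/D = 1/(-8 + 4*I*√2)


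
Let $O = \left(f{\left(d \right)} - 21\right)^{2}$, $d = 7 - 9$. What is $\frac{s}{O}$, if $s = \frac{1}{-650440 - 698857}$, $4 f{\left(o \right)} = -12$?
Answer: $- \frac{1}{777195072} \approx -1.2867 \cdot 10^{-9}$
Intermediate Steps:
$d = -2$
$f{\left(o \right)} = -3$ ($f{\left(o \right)} = \frac{1}{4} \left(-12\right) = -3$)
$s = - \frac{1}{1349297}$ ($s = \frac{1}{-1349297} = - \frac{1}{1349297} \approx -7.4113 \cdot 10^{-7}$)
$O = 576$ ($O = \left(-3 - 21\right)^{2} = \left(-24\right)^{2} = 576$)
$\frac{s}{O} = - \frac{1}{1349297 \cdot 576} = \left(- \frac{1}{1349297}\right) \frac{1}{576} = - \frac{1}{777195072}$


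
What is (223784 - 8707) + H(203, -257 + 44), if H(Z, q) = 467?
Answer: 215544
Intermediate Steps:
(223784 - 8707) + H(203, -257 + 44) = (223784 - 8707) + 467 = 215077 + 467 = 215544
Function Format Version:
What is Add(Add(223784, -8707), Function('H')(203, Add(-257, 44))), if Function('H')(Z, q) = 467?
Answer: 215544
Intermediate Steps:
Add(Add(223784, -8707), Function('H')(203, Add(-257, 44))) = Add(Add(223784, -8707), 467) = Add(215077, 467) = 215544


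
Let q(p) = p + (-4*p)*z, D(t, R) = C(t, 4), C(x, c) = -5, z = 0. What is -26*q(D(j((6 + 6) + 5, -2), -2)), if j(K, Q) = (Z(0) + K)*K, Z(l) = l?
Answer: 130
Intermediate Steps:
j(K, Q) = K² (j(K, Q) = (0 + K)*K = K*K = K²)
D(t, R) = -5
q(p) = p (q(p) = p - 4*p*0 = p + 0 = p)
-26*q(D(j((6 + 6) + 5, -2), -2)) = -26*(-5) = 130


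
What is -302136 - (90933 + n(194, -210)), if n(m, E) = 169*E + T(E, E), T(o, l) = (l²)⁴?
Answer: -3782285936100357579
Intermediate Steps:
T(o, l) = l⁸
n(m, E) = E⁸ + 169*E (n(m, E) = 169*E + E⁸ = E⁸ + 169*E)
-302136 - (90933 + n(194, -210)) = -302136 - (90933 - 210*(169 + (-210)⁷)) = -302136 - (90933 - 210*(169 - 18010885410000000)) = -302136 - (90933 - 210*(-18010885409999831)) = -302136 - (90933 + 3782285936099964510) = -302136 - 1*3782285936100055443 = -302136 - 3782285936100055443 = -3782285936100357579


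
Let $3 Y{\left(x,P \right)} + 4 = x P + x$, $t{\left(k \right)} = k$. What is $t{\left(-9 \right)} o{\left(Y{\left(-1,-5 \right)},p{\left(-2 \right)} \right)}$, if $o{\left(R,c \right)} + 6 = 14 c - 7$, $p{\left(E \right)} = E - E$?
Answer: $117$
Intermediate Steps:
$p{\left(E \right)} = 0$
$Y{\left(x,P \right)} = - \frac{4}{3} + \frac{x}{3} + \frac{P x}{3}$ ($Y{\left(x,P \right)} = - \frac{4}{3} + \frac{x P + x}{3} = - \frac{4}{3} + \frac{P x + x}{3} = - \frac{4}{3} + \frac{x + P x}{3} = - \frac{4}{3} + \left(\frac{x}{3} + \frac{P x}{3}\right) = - \frac{4}{3} + \frac{x}{3} + \frac{P x}{3}$)
$o{\left(R,c \right)} = -13 + 14 c$ ($o{\left(R,c \right)} = -6 + \left(14 c - 7\right) = -6 + \left(-7 + 14 c\right) = -13 + 14 c$)
$t{\left(-9 \right)} o{\left(Y{\left(-1,-5 \right)},p{\left(-2 \right)} \right)} = - 9 \left(-13 + 14 \cdot 0\right) = - 9 \left(-13 + 0\right) = \left(-9\right) \left(-13\right) = 117$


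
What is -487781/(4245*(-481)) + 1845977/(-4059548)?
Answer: -1789028524577/8288967786060 ≈ -0.21583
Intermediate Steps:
-487781/(4245*(-481)) + 1845977/(-4059548) = -487781/(-2041845) + 1845977*(-1/4059548) = -487781*(-1/2041845) - 1845977/4059548 = 487781/2041845 - 1845977/4059548 = -1789028524577/8288967786060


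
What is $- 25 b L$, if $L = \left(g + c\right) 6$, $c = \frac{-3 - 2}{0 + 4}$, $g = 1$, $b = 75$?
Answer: $\frac{5625}{2} \approx 2812.5$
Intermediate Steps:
$c = - \frac{5}{4} \approx -1.25$
$L = - \frac{3}{2}$ ($L = \left(1 - \frac{5}{4}\right) 6 = \left(- \frac{1}{4}\right) 6 = - \frac{3}{2} \approx -1.5$)
$- 25 b L = \left(-25\right) 75 \left(- \frac{3}{2}\right) = \left(-1875\right) \left(- \frac{3}{2}\right) = \frac{5625}{2}$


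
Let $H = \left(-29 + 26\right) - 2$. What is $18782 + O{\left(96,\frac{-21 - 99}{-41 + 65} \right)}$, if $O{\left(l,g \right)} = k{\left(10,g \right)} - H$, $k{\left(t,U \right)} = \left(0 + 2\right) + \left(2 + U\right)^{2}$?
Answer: $18798$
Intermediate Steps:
$H = -5$ ($H = -3 - 2 = -5$)
$k{\left(t,U \right)} = 2 + \left(2 + U\right)^{2}$
$O{\left(l,g \right)} = 7 + \left(2 + g\right)^{2}$ ($O{\left(l,g \right)} = \left(2 + \left(2 + g\right)^{2}\right) - -5 = \left(2 + \left(2 + g\right)^{2}\right) + 5 = 7 + \left(2 + g\right)^{2}$)
$18782 + O{\left(96,\frac{-21 - 99}{-41 + 65} \right)} = 18782 + \left(7 + \left(2 + \frac{-21 - 99}{-41 + 65}\right)^{2}\right) = 18782 + \left(7 + \left(2 - \frac{120}{24}\right)^{2}\right) = 18782 + \left(7 + \left(2 - 5\right)^{2}\right) = 18782 + \left(7 + \left(-3\right)^{2}\right) = 18782 + \left(7 + 9\right) = 18782 + 16 = 18798$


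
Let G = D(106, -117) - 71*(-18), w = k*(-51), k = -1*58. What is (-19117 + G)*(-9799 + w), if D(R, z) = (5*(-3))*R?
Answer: 132913789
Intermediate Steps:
k = -58
D(R, z) = -15*R
w = 2958 (w = -58*(-51) = 2958)
G = -312 (G = -15*106 - 71*(-18) = -1590 + 1278 = -312)
(-19117 + G)*(-9799 + w) = (-19117 - 312)*(-9799 + 2958) = -19429*(-6841) = 132913789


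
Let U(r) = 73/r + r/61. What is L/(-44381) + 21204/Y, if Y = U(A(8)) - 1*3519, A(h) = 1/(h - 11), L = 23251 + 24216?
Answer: -204683053177/30359044955 ≈ -6.7421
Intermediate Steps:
L = 47467
A(h) = 1/(-11 + h)
U(r) = 73/r + r/61 (U(r) = 73/r + r*(1/61) = 73/r + r/61)
Y = -684055/183 (Y = (73/(1/(-11 + 8)) + 1/(61*(-11 + 8))) - 1*3519 = (73/(1/(-3)) + (1/61)/(-3)) - 3519 = (73/(-1/3) + (1/61)*(-1/3)) - 3519 = (73*(-3) - 1/183) - 3519 = (-219 - 1/183) - 3519 = -40078/183 - 3519 = -684055/183 ≈ -3738.0)
L/(-44381) + 21204/Y = 47467/(-44381) + 21204/(-684055/183) = 47467*(-1/44381) + 21204*(-183/684055) = -47467/44381 - 3880332/684055 = -204683053177/30359044955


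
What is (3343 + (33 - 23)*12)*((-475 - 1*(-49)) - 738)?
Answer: -4030932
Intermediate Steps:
(3343 + (33 - 23)*12)*((-475 - 1*(-49)) - 738) = (3343 + 10*12)*((-475 + 49) - 738) = (3343 + 120)*(-426 - 738) = 3463*(-1164) = -4030932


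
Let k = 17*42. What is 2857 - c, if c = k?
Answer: 2143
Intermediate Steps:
k = 714
c = 714
2857 - c = 2857 - 1*714 = 2857 - 714 = 2143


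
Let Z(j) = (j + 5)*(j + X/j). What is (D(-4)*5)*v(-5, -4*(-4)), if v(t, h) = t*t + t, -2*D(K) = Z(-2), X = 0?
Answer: 300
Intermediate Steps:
Z(j) = j*(5 + j) (Z(j) = (j + 5)*(j + 0/j) = (5 + j)*(j + 0) = (5 + j)*j = j*(5 + j))
D(K) = 3 (D(K) = -(-1)*(5 - 2) = -(-1)*3 = -½*(-6) = 3)
v(t, h) = t + t² (v(t, h) = t² + t = t + t²)
(D(-4)*5)*v(-5, -4*(-4)) = (3*5)*(-5*(1 - 5)) = 15*(-5*(-4)) = 15*20 = 300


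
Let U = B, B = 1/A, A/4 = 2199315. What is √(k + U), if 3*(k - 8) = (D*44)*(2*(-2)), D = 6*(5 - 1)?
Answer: I*√27087124225460685/4398630 ≈ 37.417*I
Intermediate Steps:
A = 8797260 (A = 4*2199315 = 8797260)
D = 24 (D = 6*4 = 24)
B = 1/8797260 ≈ 1.1367e-7
U = 1/8797260 ≈ 1.1367e-7
k = -1400 (k = 8 + ((24*44)*(2*(-2)))/3 = 8 + (1056*(-4))/3 = 8 + (⅓)*(-4224) = 8 - 1408 = -1400)
√(k + U) = √(-1400 + 1/8797260) = √(-12316163999/8797260) = I*√27087124225460685/4398630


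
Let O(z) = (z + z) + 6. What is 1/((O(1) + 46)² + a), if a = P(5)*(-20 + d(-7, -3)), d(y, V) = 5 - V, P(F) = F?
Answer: 1/2856 ≈ 0.00035014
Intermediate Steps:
O(z) = 6 + 2*z (O(z) = 2*z + 6 = 6 + 2*z)
a = -60 (a = 5*(-20 + (5 - 1*(-3))) = 5*(-20 + (5 + 3)) = 5*(-20 + 8) = 5*(-12) = -60)
1/((O(1) + 46)² + a) = 1/(((6 + 2*1) + 46)² - 60) = 1/(((6 + 2) + 46)² - 60) = 1/((8 + 46)² - 60) = 1/(54² - 60) = 1/(2916 - 60) = 1/2856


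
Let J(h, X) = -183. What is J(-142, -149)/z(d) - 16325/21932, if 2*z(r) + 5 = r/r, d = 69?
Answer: 1990453/21932 ≈ 90.756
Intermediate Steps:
z(r) = -2 (z(r) = -5/2 + (r/r)/2 = -5/2 + (½)*1 = -5/2 + ½ = -2)
J(-142, -149)/z(d) - 16325/21932 = -183/(-2) - 16325/21932 = -183*(-½) - 16325*1/21932 = 183/2 - 16325/21932 = 1990453/21932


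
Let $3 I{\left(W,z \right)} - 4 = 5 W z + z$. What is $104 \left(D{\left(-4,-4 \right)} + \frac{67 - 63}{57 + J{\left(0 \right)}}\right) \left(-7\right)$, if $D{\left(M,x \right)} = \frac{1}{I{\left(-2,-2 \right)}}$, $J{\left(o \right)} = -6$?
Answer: $- \frac{87724}{561} \approx -156.37$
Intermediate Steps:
$I{\left(W,z \right)} = \frac{4}{3} + \frac{z}{3} + \frac{5 W z}{3}$ ($I{\left(W,z \right)} = \frac{4}{3} + \frac{5 W z + z}{3} = \frac{4}{3} + \frac{z + 5 W z}{3} = \frac{4}{3} + \left(\frac{z}{3} + \frac{5 W z}{3}\right) = \frac{4}{3} + \frac{z}{3} + \frac{5 W z}{3}$)
$D{\left(M,x \right)} = \frac{3}{22}$ ($D{\left(M,x \right)} = \frac{1}{\frac{4}{3} + \frac{1}{3} \left(-2\right) + \frac{5}{3} \left(-2\right) \left(-2\right)} = \frac{1}{\frac{4}{3} - \frac{2}{3} + \frac{20}{3}} = \frac{1}{\frac{22}{3}} = \frac{3}{22}$)
$104 \left(D{\left(-4,-4 \right)} + \frac{67 - 63}{57 + J{\left(0 \right)}}\right) \left(-7\right) = 104 \left(\frac{3}{22} + \frac{67 - 63}{57 - 6}\right) \left(-7\right) = 104 \left(\frac{3}{22} + \frac{4}{51}\right) \left(-7\right) = 104 \cdot \frac{241}{1122} \left(-7\right) = \frac{12532}{561} \left(-7\right) = - \frac{87724}{561}$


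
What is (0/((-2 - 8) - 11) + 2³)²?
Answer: 64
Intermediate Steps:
(0/((-2 - 8) - 11) + 2³)² = (0/(-10 - 11) + 8)² = (0/(-21) + 8)² = (-1/21*0 + 8)² = (0 + 8)² = 8² = 64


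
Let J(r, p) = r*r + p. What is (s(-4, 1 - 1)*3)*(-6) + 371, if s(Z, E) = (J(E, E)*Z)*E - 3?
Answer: 425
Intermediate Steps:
J(r, p) = p + r**2 (J(r, p) = r**2 + p = p + r**2)
s(Z, E) = -3 + E*Z*(E + E**2) (s(Z, E) = ((E + E**2)*Z)*E - 3 = (Z*(E + E**2))*E - 3 = E*Z*(E + E**2) - 3 = -3 + E*Z*(E + E**2))
(s(-4, 1 - 1)*3)*(-6) + 371 = ((-3 - 4*(1 - 1)**2*(1 + (1 - 1)))*3)*(-6) + 371 = ((-3 - 4*0**2*(1 + 0))*3)*(-6) + 371 = ((-3 - 4*0*1)*3)*(-6) + 371 = ((-3 + 0)*3)*(-6) + 371 = -3*3*(-6) + 371 = -9*(-6) + 371 = 54 + 371 = 425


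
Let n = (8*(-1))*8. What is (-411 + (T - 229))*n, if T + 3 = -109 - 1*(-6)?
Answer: 47744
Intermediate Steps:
T = -106 (T = -3 + (-109 - 1*(-6)) = -3 + (-109 + 6) = -3 - 103 = -106)
n = -64 (n = -8*8 = -64)
(-411 + (T - 229))*n = (-411 + (-106 - 229))*(-64) = (-411 - 335)*(-64) = -746*(-64) = 47744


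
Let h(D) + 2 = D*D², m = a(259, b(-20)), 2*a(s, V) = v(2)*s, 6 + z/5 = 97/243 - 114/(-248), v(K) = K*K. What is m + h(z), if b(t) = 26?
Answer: -450584286483468637/27357970459968 ≈ -16470.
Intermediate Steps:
v(K) = K²
z = -774565/30132 (z = -30 + 5*(97/243 - 114/(-248)) = -30 + 5*(97*(1/243) - 114*(-1/248)) = -30 + 5*(97/243 + 57/124) = -30 + 5*(25879/30132) = -30 + 129395/30132 = -774565/30132 ≈ -25.706)
a(s, V) = 2*s (a(s, V) = (2²*s)/2 = (4*s)/2 = 2*s)
m = 518 (m = 2*259 = 518)
h(D) = -2 + D³ (h(D) = -2 + D*D² = -2 + D³)
m + h(z) = 518 + (-2 + (-774565/30132)³) = 518 + (-2 - 464700999240812125/27357970459968) = 518 - 464755715181732061/27357970459968 = -450584286483468637/27357970459968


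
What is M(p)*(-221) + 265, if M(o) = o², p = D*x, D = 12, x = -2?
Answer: -127031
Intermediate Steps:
p = -24 (p = 12*(-2) = -24)
M(p)*(-221) + 265 = (-24)²*(-221) + 265 = 576*(-221) + 265 = -127296 + 265 = -127031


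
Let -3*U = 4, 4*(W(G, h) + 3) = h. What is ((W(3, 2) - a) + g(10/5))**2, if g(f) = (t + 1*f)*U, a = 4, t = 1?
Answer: 441/4 ≈ 110.25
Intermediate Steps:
W(G, h) = -3 + h/4
U = -4/3 (U = -1/3*4 = -4/3 ≈ -1.3333)
g(f) = -4/3 - 4*f/3 (g(f) = (1 + 1*f)*(-4/3) = (1 + f)*(-4/3) = -4/3 - 4*f/3)
((W(3, 2) - a) + g(10/5))**2 = (((-3 + (1/4)*2) - 1*4) + (-4/3 - 40/(3*5)))**2 = (((-3 + 1/2) - 4) + (-4/3 - 40/(3*5)))**2 = ((-5/2 - 4) + (-4/3 - 4/3*2))**2 = (-13/2 + (-4/3 - 8/3))**2 = (-13/2 - 4)**2 = (-21/2)**2 = 441/4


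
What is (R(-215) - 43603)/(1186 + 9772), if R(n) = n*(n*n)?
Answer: -4990989/5479 ≈ -910.93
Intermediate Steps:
R(n) = n³ (R(n) = n*n² = n³)
(R(-215) - 43603)/(1186 + 9772) = ((-215)³ - 43603)/(1186 + 9772) = (-9938375 - 43603)/10958 = -9981978*1/10958 = -4990989/5479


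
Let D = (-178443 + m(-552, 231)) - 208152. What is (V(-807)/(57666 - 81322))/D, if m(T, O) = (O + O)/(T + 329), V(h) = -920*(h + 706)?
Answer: 2590145/254926361679 ≈ 1.0160e-5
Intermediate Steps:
V(h) = -649520 - 920*h (V(h) = -920*(706 + h) = -649520 - 920*h)
m(T, O) = 2*O/(329 + T) (m(T, O) = (2*O)/(329 + T) = 2*O/(329 + T))
D = -86211147/223 (D = (-178443 + 2*231/(329 - 552)) - 208152 = (-178443 + 2*231/(-223)) - 208152 = (-178443 + 2*231*(-1/223)) - 208152 = (-178443 - 462/223) - 208152 = -39793251/223 - 208152 = -86211147/223 ≈ -3.8660e+5)
(V(-807)/(57666 - 81322))/D = ((-649520 - 920*(-807))/(57666 - 81322))/(-86211147/223) = ((-649520 + 742440)/(-23656))*(-223/86211147) = (92920*(-1/23656))*(-223/86211147) = -11615/2957*(-223/86211147) = 2590145/254926361679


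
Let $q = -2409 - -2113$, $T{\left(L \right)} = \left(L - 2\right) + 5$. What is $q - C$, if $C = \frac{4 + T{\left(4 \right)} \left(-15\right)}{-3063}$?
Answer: $- \frac{906749}{3063} \approx -296.03$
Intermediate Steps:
$T{\left(L \right)} = 3 + L$ ($T{\left(L \right)} = \left(-2 + L\right) + 5 = 3 + L$)
$q = -296$ ($q = -2409 + 2113 = -296$)
$C = \frac{101}{3063}$ ($C = \frac{4 + \left(3 + 4\right) \left(-15\right)}{-3063} = \left(4 + 7 \left(-15\right)\right) \left(- \frac{1}{3063}\right) = \left(4 - 105\right) \left(- \frac{1}{3063}\right) = \left(-101\right) \left(- \frac{1}{3063}\right) = \frac{101}{3063} \approx 0.032974$)
$q - C = -296 - \frac{101}{3063} = - \frac{906749}{3063}$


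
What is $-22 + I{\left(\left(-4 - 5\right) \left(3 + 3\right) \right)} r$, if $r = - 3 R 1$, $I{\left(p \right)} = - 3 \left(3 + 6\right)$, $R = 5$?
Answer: $383$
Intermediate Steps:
$I{\left(p \right)} = -27$ ($I{\left(p \right)} = \left(-3\right) 9 = -27$)
$r = -15$ ($r = - 3 \cdot 5 \cdot 1 = \left(-3\right) 5 = -15$)
$-22 + I{\left(\left(-4 - 5\right) \left(3 + 3\right) \right)} r = -22 - -405 = -22 + 405 = 383$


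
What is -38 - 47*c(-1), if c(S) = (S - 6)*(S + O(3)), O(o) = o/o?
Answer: -38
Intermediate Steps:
O(o) = 1
c(S) = (1 + S)*(-6 + S) (c(S) = (S - 6)*(S + 1) = (-6 + S)*(1 + S) = (1 + S)*(-6 + S))
-38 - 47*c(-1) = -38 - 47*(-6 + (-1)**2 - 5*(-1)) = -38 - 47*(-6 + 1 + 5) = -38 - 47*0 = -38 + 0 = -38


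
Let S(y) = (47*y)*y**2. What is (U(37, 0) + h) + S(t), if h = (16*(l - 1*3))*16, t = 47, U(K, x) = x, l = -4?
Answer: 4877889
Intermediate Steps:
S(y) = 47*y**3
h = -1792 (h = (16*(-4 - 1*3))*16 = (16*(-4 - 3))*16 = (16*(-7))*16 = -112*16 = -1792)
(U(37, 0) + h) + S(t) = (0 - 1792) + 47*47**3 = -1792 + 47*103823 = -1792 + 4879681 = 4877889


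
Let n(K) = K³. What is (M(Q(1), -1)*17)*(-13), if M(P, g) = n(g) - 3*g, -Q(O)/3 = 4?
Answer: -442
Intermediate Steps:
Q(O) = -12 (Q(O) = -3*4 = -12)
M(P, g) = g³ - 3*g
(M(Q(1), -1)*17)*(-13) = (-(-3 + (-1)²)*17)*(-13) = (-(-3 + 1)*17)*(-13) = (-1*(-2)*17)*(-13) = (2*17)*(-13) = 34*(-13) = -442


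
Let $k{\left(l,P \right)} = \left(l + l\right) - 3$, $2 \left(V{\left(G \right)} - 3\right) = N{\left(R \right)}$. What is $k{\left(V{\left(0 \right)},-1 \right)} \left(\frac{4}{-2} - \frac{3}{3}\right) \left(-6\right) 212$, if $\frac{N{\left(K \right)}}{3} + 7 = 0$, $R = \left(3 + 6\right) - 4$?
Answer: $-68688$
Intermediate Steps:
$R = 5$ ($R = 9 - 4 = 5$)
$N{\left(K \right)} = -21$ ($N{\left(K \right)} = -21 + 3 \cdot 0 = -21 + 0 = -21$)
$V{\left(G \right)} = - \frac{15}{2}$ ($V{\left(G \right)} = 3 + \frac{1}{2} \left(-21\right) = 3 - \frac{21}{2} = - \frac{15}{2}$)
$k{\left(l,P \right)} = -3 + 2 l$ ($k{\left(l,P \right)} = 2 l - 3 = -3 + 2 l$)
$k{\left(V{\left(0 \right)},-1 \right)} \left(\frac{4}{-2} - \frac{3}{3}\right) \left(-6\right) 212 = \left(-3 + 2 \left(- \frac{15}{2}\right)\right) \left(\frac{4}{-2} - \frac{3}{3}\right) \left(-6\right) 212 = \left(-3 - 15\right) \left(4 \left(- \frac{1}{2}\right) - 1\right) \left(-6\right) 212 = - 18 \left(-2 - 1\right) \left(-6\right) 212 = \left(-18\right) \left(-3\right) \left(-6\right) 212 = 54 \left(-6\right) 212 = \left(-324\right) 212 = -68688$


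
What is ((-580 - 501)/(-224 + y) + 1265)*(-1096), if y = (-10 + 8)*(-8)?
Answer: -36195537/26 ≈ -1.3921e+6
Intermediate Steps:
y = 16 (y = -2*(-8) = 16)
((-580 - 501)/(-224 + y) + 1265)*(-1096) = ((-580 - 501)/(-224 + 16) + 1265)*(-1096) = (-1081/(-208) + 1265)*(-1096) = (-1081*(-1/208) + 1265)*(-1096) = (1081/208 + 1265)*(-1096) = (264201/208)*(-1096) = -36195537/26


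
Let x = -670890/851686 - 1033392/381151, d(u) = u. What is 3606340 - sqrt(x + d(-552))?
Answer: 3606340 - 3*I*sqrt(13438429682852772585319)/14755498663 ≈ 3.6063e+6 - 23.569*I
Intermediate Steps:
x = -51628904241/14755498663 (x = -670890*1/851686 - 1033392*1/381151 = -30495/38713 - 1033392/381151 = -51628904241/14755498663 ≈ -3.4990)
3606340 - sqrt(x + d(-552)) = 3606340 - sqrt(-51628904241/14755498663 - 552) = 3606340 - sqrt(-8196664166217/14755498663) = 3606340 - 3*I*sqrt(13438429682852772585319)/14755498663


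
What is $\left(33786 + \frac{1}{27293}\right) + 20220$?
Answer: $\frac{1473985759}{27293} \approx 54006.0$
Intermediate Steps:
$\left(33786 + \frac{1}{27293}\right) + 20220 = \frac{922121299}{27293} + 20220 = \frac{1473985759}{27293}$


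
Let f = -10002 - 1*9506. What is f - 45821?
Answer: -65329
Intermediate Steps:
f = -19508 (f = -10002 - 9506 = -19508)
f - 45821 = -19508 - 45821 = -65329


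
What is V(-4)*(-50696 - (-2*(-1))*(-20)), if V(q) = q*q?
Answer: -810496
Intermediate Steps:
V(q) = q²
V(-4)*(-50696 - (-2*(-1))*(-20)) = (-4)²*(-50696 - (-2*(-1))*(-20)) = 16*(-50696 - 2*(-20)) = 16*(-50696 - 1*(-40)) = 16*(-50696 + 40) = 16*(-50656) = -810496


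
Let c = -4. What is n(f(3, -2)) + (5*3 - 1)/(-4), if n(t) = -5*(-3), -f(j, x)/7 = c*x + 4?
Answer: 23/2 ≈ 11.500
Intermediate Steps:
f(j, x) = -28 + 28*x (f(j, x) = -7*(-4*x + 4) = -7*(4 - 4*x) = -28 + 28*x)
n(t) = 15
n(f(3, -2)) + (5*3 - 1)/(-4) = 15 + (5*3 - 1)/(-4) = 15 + (15 - 1)*(-¼) = 15 + 14*(-¼) = 15 - 7/2 = 23/2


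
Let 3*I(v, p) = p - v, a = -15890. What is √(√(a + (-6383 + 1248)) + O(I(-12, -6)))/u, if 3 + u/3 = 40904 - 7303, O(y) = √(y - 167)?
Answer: √I*√(145 + √165)/100794 ≈ 8.8139e-5 + 8.8139e-5*I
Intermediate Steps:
I(v, p) = -v/3 + p/3 (I(v, p) = (p - v)/3 = -v/3 + p/3)
O(y) = √(-167 + y)
u = 100794 (u = -9 + 3*(40904 - 7303) = -9 + 3*33601 = -9 + 100803 = 100794)
√(√(a + (-6383 + 1248)) + O(I(-12, -6)))/u = √(√(-15890 + (-6383 + 1248)) + √(-167 + (-⅓*(-12) + (⅓)*(-6))))/100794 = √(√(-15890 - 5135) + √(-167 + (4 - 2)))*(1/100794) = √(√(-21025) + √(-167 + 2))*(1/100794) = √(145*I + √(-165))*(1/100794) = √(145*I + I*√165)*(1/100794) = √(145*I + I*√165)/100794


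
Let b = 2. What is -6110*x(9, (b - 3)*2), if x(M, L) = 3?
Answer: -18330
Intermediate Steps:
-6110*x(9, (b - 3)*2) = -6110*3 = -18330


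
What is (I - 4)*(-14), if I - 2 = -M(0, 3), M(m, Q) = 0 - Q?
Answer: -14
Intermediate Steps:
M(m, Q) = -Q
I = 5 (I = 2 - (-1)*3 = 2 - 1*(-3) = 2 + 3 = 5)
(I - 4)*(-14) = (5 - 4)*(-14) = 1*(-14) = -14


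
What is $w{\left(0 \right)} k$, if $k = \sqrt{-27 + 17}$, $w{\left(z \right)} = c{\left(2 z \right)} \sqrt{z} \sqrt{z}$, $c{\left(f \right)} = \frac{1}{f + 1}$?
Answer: $0$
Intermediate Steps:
$c{\left(f \right)} = \frac{1}{1 + f}$
$w{\left(z \right)} = \frac{z}{1 + 2 z}$ ($w{\left(z \right)} = \frac{\sqrt{z}}{1 + 2 z} \sqrt{z} = \frac{z}{1 + 2 z}$)
$k = i \sqrt{10}$ ($k = \sqrt{-10} = i \sqrt{10} \approx 3.1623 i$)
$w{\left(0 \right)} k = \frac{0}{1 + 2 \cdot 0} i \sqrt{10} = \frac{0}{1 + 0} i \sqrt{10} = \frac{0}{1} i \sqrt{10} = 0 \cdot 1 i \sqrt{10} = 0 i \sqrt{10} = 0$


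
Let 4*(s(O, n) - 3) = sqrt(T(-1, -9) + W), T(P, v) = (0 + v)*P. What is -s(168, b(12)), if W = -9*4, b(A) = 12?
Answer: -3 - 3*I*sqrt(3)/4 ≈ -3.0 - 1.299*I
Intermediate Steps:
T(P, v) = P*v (T(P, v) = v*P = P*v)
W = -36
s(O, n) = 3 + 3*I*sqrt(3)/4 (s(O, n) = 3 + sqrt(-1*(-9) - 36)/4 = 3 + sqrt(9 - 36)/4 = 3 + sqrt(-27)/4 = 3 + (3*I*sqrt(3))/4 = 3 + 3*I*sqrt(3)/4)
-s(168, b(12)) = -(3 + 3*I*sqrt(3)/4) = -3 - 3*I*sqrt(3)/4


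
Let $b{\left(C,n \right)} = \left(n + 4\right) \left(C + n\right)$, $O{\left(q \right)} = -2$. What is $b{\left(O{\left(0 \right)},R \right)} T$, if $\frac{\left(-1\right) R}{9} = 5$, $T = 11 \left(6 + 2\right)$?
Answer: $169576$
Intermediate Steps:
$T = 88$ ($T = 11 \cdot 8 = 88$)
$R = -45$ ($R = \left(-9\right) 5 = -45$)
$b{\left(C,n \right)} = \left(4 + n\right) \left(C + n\right)$
$b{\left(O{\left(0 \right)},R \right)} T = \left(\left(-45\right)^{2} + 4 \left(-2\right) + 4 \left(-45\right) - -90\right) 88 = \left(2025 - 8 - 180 + 90\right) 88 = 1927 \cdot 88 = 169576$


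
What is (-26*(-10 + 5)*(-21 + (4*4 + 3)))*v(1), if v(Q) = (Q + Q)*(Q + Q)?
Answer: -1040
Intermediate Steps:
v(Q) = 4*Q² (v(Q) = (2*Q)*(2*Q) = 4*Q²)
(-26*(-10 + 5)*(-21 + (4*4 + 3)))*v(1) = (-26*(-10 + 5)*(-21 + (4*4 + 3)))*(4*1²) = (-(-130)*(-21 + (16 + 3)))*(4*1) = -(-130)*(-21 + 19)*4 = -(-130)*(-2)*4 = -26*10*4 = -260*4 = -1040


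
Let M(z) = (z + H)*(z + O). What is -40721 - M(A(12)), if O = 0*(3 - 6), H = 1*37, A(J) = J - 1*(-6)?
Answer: -41711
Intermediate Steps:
A(J) = 6 + J (A(J) = J + 6 = 6 + J)
H = 37
O = 0 (O = 0*(-3) = 0)
M(z) = z*(37 + z) (M(z) = (z + 37)*(z + 0) = (37 + z)*z = z*(37 + z))
-40721 - M(A(12)) = -40721 - (6 + 12)*(37 + (6 + 12)) = -40721 - 18*(37 + 18) = -40721 - 18*55 = -40721 - 1*990 = -40721 - 990 = -41711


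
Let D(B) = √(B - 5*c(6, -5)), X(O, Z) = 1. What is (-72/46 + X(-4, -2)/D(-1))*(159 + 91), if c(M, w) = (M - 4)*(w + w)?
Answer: -9000/23 + 250*√11/33 ≈ -366.18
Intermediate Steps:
c(M, w) = 2*w*(-4 + M) (c(M, w) = (-4 + M)*(2*w) = 2*w*(-4 + M))
D(B) = √(100 + B) (D(B) = √(B - 10*(-5)*(-4 + 6)) = √(B - 10*(-5)*2) = √(B - 5*(-20)) = √(B + 100) = √(100 + B))
(-72/46 + X(-4, -2)/D(-1))*(159 + 91) = (-72/46 + 1/√(100 - 1))*(159 + 91) = (-72*1/46 + 1/√99)*250 = (-36/23 + 1/(3*√11))*250 = (-36/23 + 1*(√11/33))*250 = (-36/23 + √11/33)*250 = -9000/23 + 250*√11/33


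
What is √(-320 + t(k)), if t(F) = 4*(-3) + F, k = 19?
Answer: I*√313 ≈ 17.692*I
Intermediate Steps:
t(F) = -12 + F
√(-320 + t(k)) = √(-320 + (-12 + 19)) = √(-320 + 7) = √(-313) = I*√313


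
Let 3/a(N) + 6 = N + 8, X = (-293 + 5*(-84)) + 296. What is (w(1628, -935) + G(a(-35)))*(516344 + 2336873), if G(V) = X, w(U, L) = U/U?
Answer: -1186938272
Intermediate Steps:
X = -417 (X = (-293 - 420) + 296 = -713 + 296 = -417)
w(U, L) = 1
a(N) = 3/(2 + N) (a(N) = 3/(-6 + (N + 8)) = 3/(-6 + (8 + N)) = 3/(2 + N))
G(V) = -417
(w(1628, -935) + G(a(-35)))*(516344 + 2336873) = (1 - 417)*(516344 + 2336873) = -416*2853217 = -1186938272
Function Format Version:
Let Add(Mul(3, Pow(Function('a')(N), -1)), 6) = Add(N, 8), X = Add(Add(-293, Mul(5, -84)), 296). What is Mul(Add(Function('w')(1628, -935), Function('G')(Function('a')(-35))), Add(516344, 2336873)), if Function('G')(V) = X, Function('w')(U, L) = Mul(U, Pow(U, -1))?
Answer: -1186938272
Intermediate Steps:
X = -417 (X = Add(Add(-293, -420), 296) = Add(-713, 296) = -417)
Function('w')(U, L) = 1
Function('a')(N) = Mul(3, Pow(Add(2, N), -1)) (Function('a')(N) = Mul(3, Pow(Add(-6, Add(N, 8)), -1)) = Mul(3, Pow(Add(-6, Add(8, N)), -1)) = Mul(3, Pow(Add(2, N), -1)))
Function('G')(V) = -417
Mul(Add(Function('w')(1628, -935), Function('G')(Function('a')(-35))), Add(516344, 2336873)) = Mul(Add(1, -417), Add(516344, 2336873)) = Mul(-416, 2853217) = -1186938272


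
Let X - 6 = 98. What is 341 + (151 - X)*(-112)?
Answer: -4923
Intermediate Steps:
X = 104 (X = 6 + 98 = 104)
341 + (151 - X)*(-112) = 341 + (151 - 1*104)*(-112) = 341 + (151 - 104)*(-112) = 341 + 47*(-112) = 341 - 5264 = -4923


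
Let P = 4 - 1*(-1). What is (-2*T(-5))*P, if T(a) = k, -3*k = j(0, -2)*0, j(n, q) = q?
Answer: 0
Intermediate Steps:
P = 5 (P = 4 + 1 = 5)
k = 0 (k = -(-2)*0/3 = -⅓*0 = 0)
T(a) = 0
(-2*T(-5))*P = -2*0*5 = 0*5 = 0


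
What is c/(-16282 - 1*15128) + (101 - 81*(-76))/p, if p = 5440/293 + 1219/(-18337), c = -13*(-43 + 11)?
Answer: 527938086671581/1561015954665 ≈ 338.20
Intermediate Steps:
c = 416 (c = -13*(-32) = 416)
p = 99396113/5372741 (p = 5440*(1/293) + 1219*(-1/18337) = 5440/293 - 1219/18337 = 99396113/5372741 ≈ 18.500)
c/(-16282 - 1*15128) + (101 - 81*(-76))/p = 416/(-16282 - 1*15128) + (101 - 81*(-76))/(99396113/5372741) = 416/(-16282 - 15128) + (101 + 6156)*(5372741/99396113) = 416/(-31410) + 6257*(5372741/99396113) = 416*(-1/31410) + 33617240437/99396113 = -208/15705 + 33617240437/99396113 = 527938086671581/1561015954665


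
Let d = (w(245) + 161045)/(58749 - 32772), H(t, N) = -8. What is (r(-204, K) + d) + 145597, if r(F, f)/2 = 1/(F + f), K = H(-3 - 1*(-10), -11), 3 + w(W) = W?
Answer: 57275348137/393366 ≈ 1.4560e+5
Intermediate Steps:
w(W) = -3 + W
K = -8
d = 23041/3711 (d = ((-3 + 245) + 161045)/(58749 - 32772) = (242 + 161045)/25977 = 161287*(1/25977) = 23041/3711 ≈ 6.2088)
r(F, f) = 2/(F + f)
(r(-204, K) + d) + 145597 = (2/(-204 - 8) + 23041/3711) + 145597 = (2/(-212) + 23041/3711) + 145597 = (2*(-1/212) + 23041/3711) + 145597 = (-1/106 + 23041/3711) + 145597 = 2438635/393366 + 145597 = 57275348137/393366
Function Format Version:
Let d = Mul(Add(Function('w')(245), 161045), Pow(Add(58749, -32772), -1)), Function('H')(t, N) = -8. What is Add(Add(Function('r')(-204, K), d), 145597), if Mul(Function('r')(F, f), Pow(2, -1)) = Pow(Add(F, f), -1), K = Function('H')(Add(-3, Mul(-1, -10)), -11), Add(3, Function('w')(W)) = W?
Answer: Rational(57275348137, 393366) ≈ 1.4560e+5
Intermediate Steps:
Function('w')(W) = Add(-3, W)
K = -8
d = Rational(23041, 3711) (d = Mul(Add(Add(-3, 245), 161045), Pow(Add(58749, -32772), -1)) = Mul(Add(242, 161045), Pow(25977, -1)) = Mul(161287, Rational(1, 25977)) = Rational(23041, 3711) ≈ 6.2088)
Function('r')(F, f) = Mul(2, Pow(Add(F, f), -1))
Add(Add(Function('r')(-204, K), d), 145597) = Add(Add(Mul(2, Pow(Add(-204, -8), -1)), Rational(23041, 3711)), 145597) = Add(Add(Mul(2, Pow(-212, -1)), Rational(23041, 3711)), 145597) = Add(Add(Mul(2, Rational(-1, 212)), Rational(23041, 3711)), 145597) = Add(Add(Rational(-1, 106), Rational(23041, 3711)), 145597) = Add(Rational(2438635, 393366), 145597) = Rational(57275348137, 393366)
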